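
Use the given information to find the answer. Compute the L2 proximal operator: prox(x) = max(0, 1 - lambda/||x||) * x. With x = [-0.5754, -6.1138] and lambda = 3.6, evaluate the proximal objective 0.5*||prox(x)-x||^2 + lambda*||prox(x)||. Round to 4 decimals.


Step 1: Compute ||x||.
||x|| = 6.1408
Step 2: Compute scaling factor.
scale = max(0, 1 - 3.6/6.1408) = 0.4138
Step 3: prox(x) = [-0.2381, -2.5296]
||prox(x)|| = 2.5408
Step 4: Proximal objective.
0.5*||prox-x||^2 = 6.48
lambda*||prox|| = 9.1469
Total = 15.6269


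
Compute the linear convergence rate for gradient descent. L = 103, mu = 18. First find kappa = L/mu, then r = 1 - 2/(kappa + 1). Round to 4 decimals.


Step 1: Compute the condition number.
kappa = L/mu = 103/18 = 5.7222
Step 2: Compute the convergence rate.
r = 1 - 2/(kappa + 1) = 1 - 2*mu/(L + mu) = (L - mu)/(L + mu) = 85/121 = 0.7025


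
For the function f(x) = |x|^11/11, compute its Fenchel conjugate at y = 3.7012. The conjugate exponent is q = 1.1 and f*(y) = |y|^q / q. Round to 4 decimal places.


The conjugate exponent q satisfies 1/p + 1/q = 1.
p = 11, so q = 11/(11 - 1) = 1.1
|y|^q = 3.7012^1.1 = 4.2187
f*(3.7012) = 4.2187 / 1.1 = 3.8352


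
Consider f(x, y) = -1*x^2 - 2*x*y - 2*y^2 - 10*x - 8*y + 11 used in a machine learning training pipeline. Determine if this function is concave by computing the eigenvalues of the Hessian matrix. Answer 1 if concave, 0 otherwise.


The Hessian of f(x,y) = -1*x^2 - 2*x*y - 2*y^2 - 10*x - 8*y + 11 is:
H = [[-2, -2], [-2, -4]]
Trace = -2 - 4 = -6
Determinant = -2*-4 - (-2)^2 = 4
Discriminant = (-6)^2 - 4*4 = 20.0
Eigenvalues: lambda_1 = -5.2361, lambda_2 = -0.7639
The function is concave.

1


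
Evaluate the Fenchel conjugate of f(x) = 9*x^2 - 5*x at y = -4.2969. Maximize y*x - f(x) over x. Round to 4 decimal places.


f*(y) = sup_x {y*x - a*x^2 - b*x} = sup_x {(y-b)*x - a*x^2}
FOC: (y - b) - 2a*x = 0 => x* = (y - b)/(2a)
x* = (-4.2969 + 5)/(2*9) = 0.0391
f*(-4.2969) = (y-b)^2/(4a) = (-4.2969 + 5)^2/(4*9)
= 0.4943/36 = 0.0137


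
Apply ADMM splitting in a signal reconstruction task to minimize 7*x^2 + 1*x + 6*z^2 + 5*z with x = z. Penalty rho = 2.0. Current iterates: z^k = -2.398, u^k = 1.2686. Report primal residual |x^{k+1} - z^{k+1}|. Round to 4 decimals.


ADMM iteration with rho = 2.0, z^k = -2.398, u^k = 1.2686
Step 1: x-update.
Minimize 7*x^2 + 1*x + (2.0/2)*(x + 2.398 + 1.2686)^2
FOC: (2*7 + 2.0)*x = -1 + 2.0*(-2.398 - 1.2686)
x^{k+1} = -0.5208
Step 2: z-update.
Minimize 6*z^2 + 5*z + (2.0/2)*(-0.5208 - z + 1.2686)^2
FOC: (2*6 + 2.0)*z = -5 + 2.0*(-0.5208 + 1.2686)
z^{k+1} = -0.2503
Step 3: u-update.
u^{k+1} = 1.2686 - 0.5208 + 0.2503 = 0.9981
Step 4: Primal residual = |-0.5208 + 0.2503| = 0.2705


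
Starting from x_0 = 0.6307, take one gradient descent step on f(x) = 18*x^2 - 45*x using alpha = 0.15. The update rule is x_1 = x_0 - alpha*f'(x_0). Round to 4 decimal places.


We compute the gradient at x_0 and apply the update.
f'(x) = 36*x - 45
f'(0.6307) = 36*0.6307 - 45 = -22.2948
x_1 = 0.6307 - 0.15*-22.2948 = 3.9749


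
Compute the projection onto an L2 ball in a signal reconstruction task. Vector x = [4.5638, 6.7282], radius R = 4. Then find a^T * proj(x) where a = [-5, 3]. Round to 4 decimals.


Step 1: Compute ||x|| (intermediates to 6 decimals).
||x|| = sqrt(4.5638^2 + 6.7282^2) = 8.130003
Step 2: Project.
Since ||x|| > R, scale = R/||x|| = 4/8.130003 = 0.492005, proj(x) = scale * x
proj(x) = [2.245412, 3.310308]
Step 3: Dot product.
a^T * proj(x) = -5*2.245412 + 3*3.310308 = -1.2961


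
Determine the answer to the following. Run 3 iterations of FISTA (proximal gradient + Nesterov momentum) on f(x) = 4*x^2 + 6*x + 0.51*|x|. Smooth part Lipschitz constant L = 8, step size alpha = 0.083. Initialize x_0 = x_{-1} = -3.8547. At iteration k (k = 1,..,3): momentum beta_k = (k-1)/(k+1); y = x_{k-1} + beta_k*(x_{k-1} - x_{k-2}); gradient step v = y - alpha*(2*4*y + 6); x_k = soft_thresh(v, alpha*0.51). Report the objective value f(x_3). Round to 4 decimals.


FISTA on f(x) = 4*x^2 + 6*x + 0.51*|x|
L = 8, alpha = 0.083
Iteration 1: beta = 0.0, y = -3.8547 + 0.0*(-3.8547 + 3.8547) = -3.8547
  grad(y) = -24.8376, v = y - alpha*grad = -1.7932
  prox(v) = soft_thresh(-1.7932, 0.0423) = -1.7508
Iteration 2: beta = 0.3333, y = -1.7508 + 0.3333*(-1.7508 + 3.8547) = -1.0496
  grad(y) = -2.3965, v = y - alpha*grad = -0.8507
  prox(v) = soft_thresh(-0.8507, 0.0423) = -0.8083
Iteration 3: beta = 0.5, y = -0.8083 + 0.5*(-0.8083 + 1.7508) = -0.3371
  grad(y) = 3.3035, v = y - alpha*grad = -0.6113
  prox(v) = soft_thresh(-0.6113, 0.0423) = -0.5689
f(x_3) = 4*(-0.5689)^2 + 6*(-0.5689) + 0.51*|-0.5689| = -1.8287


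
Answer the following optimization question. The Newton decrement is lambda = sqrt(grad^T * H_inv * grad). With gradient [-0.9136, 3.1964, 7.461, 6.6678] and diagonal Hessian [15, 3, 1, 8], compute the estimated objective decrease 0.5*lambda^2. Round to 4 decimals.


Step 1: H is diagonal, so H^(-1) * g = [-0.0609, 1.0655, 7.461, 0.8335].
Step 2: g^T H^(-1) g = sum_i g_i^2 / H_ii
  = (-0.9136)^2/15 + (3.1964)^2/3 + (7.461)^2/1 + (6.6678)^2/8
  = 0.0556 + 3.4057 + 55.6665 + 5.5574 = 64.6853
Step 3: Objective decrease = 0.5 * g^T H^(-1) g = 32.3426


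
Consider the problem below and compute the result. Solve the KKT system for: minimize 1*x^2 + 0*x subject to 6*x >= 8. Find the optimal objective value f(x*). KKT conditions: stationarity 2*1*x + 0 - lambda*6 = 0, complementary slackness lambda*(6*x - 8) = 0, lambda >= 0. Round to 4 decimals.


Step 1: Try lambda = 0 (constraint inactive).
x_unc = 0/(2*1) = 0.0
Check: 6*0.0 = 0.0 < 8 -- violated!
Step 2: Constraint must be active: 6*x = 8
x* = 8/6 = 4/3 = 1.3333 (rounded; the exact value 4/3 is used below)
lambda = (2*1*(4/3) + 0)/6 = 0.4444
Step 3: Compute optimal value.
f(x*) = 1*(4/3)^2 + 0*(4/3) = 1.7778


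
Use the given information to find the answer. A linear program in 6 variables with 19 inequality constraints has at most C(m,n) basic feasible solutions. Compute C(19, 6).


Each vertex corresponds to some choice of n active constraints out of m, so the number of vertices is at most C(m, n) = m! / (n!(m-n)!).
m = 19, n = 6
Numerator: 19 * 18 * 17 * 16 * 15 * 14
Denominator: 6! = 720
C(19, 6) = 27132


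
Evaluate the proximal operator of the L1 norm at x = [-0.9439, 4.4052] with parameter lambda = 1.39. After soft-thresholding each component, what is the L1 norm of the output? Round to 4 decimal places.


Soft-thresholding with lambda = 1.39:
prox(-0.9439) = sign(-0.9439)*max(|-0.9439| - 1.39, 0) = 0.0
prox(4.4052) = sign(4.4052)*max(|4.4052| - 1.39, 0) = 3.0152
prox(x) = [0.0, 3.0152]
||prox(x)||_1 = 0.0 + 3.0152 = 3.0152


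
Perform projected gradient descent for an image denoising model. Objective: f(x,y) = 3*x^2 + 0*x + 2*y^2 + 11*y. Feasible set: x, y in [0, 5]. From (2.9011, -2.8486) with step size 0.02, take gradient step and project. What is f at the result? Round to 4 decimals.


Step 1: Compute gradient at (2.9011, -2.8486).
grad_x = 2*3*2.9011 + 0 = 17.4066
grad_y = 2*2*-2.8486 + 11 = -0.3944
Step 2: Gradient step.
x_raw = 2.9011 - 0.02*17.4066 = 2.553
y_raw = -2.8486 - 0.02*-0.3944 = -2.8407
Step 3: Project onto [0, 5].
x_proj = clip(2.553) = 2.553
y_proj = clip(-2.8407) = 0.0
Step 4: Evaluate f.
f(2.553, 0.0) = 19.5529


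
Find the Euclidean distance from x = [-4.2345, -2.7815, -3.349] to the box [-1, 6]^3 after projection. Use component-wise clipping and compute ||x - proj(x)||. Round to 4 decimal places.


Project each component onto [-1, 6].
clip(-4.2345) = -1.0, clip(-2.7815) = -1.0, clip(-3.349) = -1.0
Projection = [-1.0, -1.0, -1.0]
Squared diffs: [10.462, 3.1737, 5.5178]
Distance = sqrt(19.1535) = 4.3765


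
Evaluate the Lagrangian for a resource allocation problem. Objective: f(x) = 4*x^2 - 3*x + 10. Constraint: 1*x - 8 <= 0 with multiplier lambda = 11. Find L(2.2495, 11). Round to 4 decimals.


Step 1: Evaluate f(x).
f(2.2495) = 4*2.2495^2 - 3*2.2495 + 10 = 23.4925
Step 2: Evaluate g(x).
g(2.2495) = 1*2.2495 - 8 = -5.7505
Step 3: Compute Lagrangian.
L = 23.4925 + 11*-5.7505 = -39.763


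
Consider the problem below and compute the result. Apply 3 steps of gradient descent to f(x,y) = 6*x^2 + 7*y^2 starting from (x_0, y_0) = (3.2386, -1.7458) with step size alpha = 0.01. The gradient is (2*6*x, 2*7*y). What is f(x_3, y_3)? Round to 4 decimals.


Gradient descent on f(x,y) = 6*x^2 + 7*y^2.
Starting point: (3.2386, -1.7458), alpha = 0.01
Step 1: grad_x = 2*6*3.2386 = 38.8632, grad_y = 2*7*-1.7458 = -24.4412
  x_1 = 3.2386 - 0.01*38.8632 = 2.85
  y_1 = -1.7458 - 0.01*-24.4412 = -1.5014
Step 2: grad_x = 2*6*2.85 = 34.1996, grad_y = 2*7*-1.5014 = -21.0194
  x_2 = 2.85 - 0.01*34.1996 = 2.508
  y_2 = -1.5014 - 0.01*-21.0194 = -1.2912
Step 3: grad_x = 2*6*2.508 = 30.0957, grad_y = 2*7*-1.2912 = -18.0767
  x_3 = 2.508 - 0.01*30.0957 = 2.207
  y_3 = -1.2912 - 0.01*-18.0767 = -1.1104
f(2.207, -1.1104) = 6*2.207^2 + 7*(-1.1104)^2 = 37.8568


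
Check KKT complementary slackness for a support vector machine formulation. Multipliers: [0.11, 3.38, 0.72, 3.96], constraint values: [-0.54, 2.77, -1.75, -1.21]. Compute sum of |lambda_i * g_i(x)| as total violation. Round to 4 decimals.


KKT complementary slackness check:
lambda_1 * g_1 = 0.11 * -0.54 = -0.0594
lambda_2 * g_2 = 3.38 * 2.77 = 9.3626
lambda_3 * g_3 = 0.72 * -1.75 = -1.26
lambda_4 * g_4 = 3.96 * -1.21 = -4.7916
Total violation = 0.0594 + 9.3626 + 1.26 + 4.7916 = 15.4736


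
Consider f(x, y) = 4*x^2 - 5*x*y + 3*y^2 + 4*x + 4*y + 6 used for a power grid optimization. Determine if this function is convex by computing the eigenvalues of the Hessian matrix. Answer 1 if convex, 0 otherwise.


The Hessian of f(x,y) = 4*x^2 - 5*x*y + 3*y^2 + 4*x + 4*y + 6 is:
H = [[8, -5], [-5, 6]]
Trace = 8 + 6 = 14
Determinant = 8*6 - (-5)^2 = 23
Discriminant = (14)^2 - 4*23 = 104.0
Eigenvalues: lambda_1 = 1.901, lambda_2 = 12.099
The function is convex.

1


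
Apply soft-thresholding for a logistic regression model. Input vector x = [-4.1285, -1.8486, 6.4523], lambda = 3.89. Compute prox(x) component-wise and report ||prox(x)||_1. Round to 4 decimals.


Soft-thresholding with lambda = 3.89:
prox(-4.1285) = sign(-4.1285)*max(|-4.1285| - 3.89, 0) = -0.2385
prox(-1.8486) = sign(-1.8486)*max(|-1.8486| - 3.89, 0) = 0.0
prox(6.4523) = sign(6.4523)*max(|6.4523| - 3.89, 0) = 2.5623
prox(x) = [-0.2385, 0.0, 2.5623]
||prox(x)||_1 = 0.2385 + 0.0 + 2.5623 = 2.8008


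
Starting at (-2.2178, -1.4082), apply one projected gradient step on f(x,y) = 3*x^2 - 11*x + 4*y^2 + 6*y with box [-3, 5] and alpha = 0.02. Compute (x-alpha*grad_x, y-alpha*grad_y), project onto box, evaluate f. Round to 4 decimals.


Step 1: Compute gradient at (-2.2178, -1.4082).
grad_x = 2*3*-2.2178 - 11 = -24.3068
grad_y = 2*4*-1.4082 + 6 = -5.2656
Step 2: Gradient step.
x_raw = -2.2178 - 0.02*-24.3068 = -1.7317
y_raw = -1.4082 - 0.02*-5.2656 = -1.3029
Step 3: Project onto [-3, 5].
x_proj = clip(-1.7317) = -1.7317
y_proj = clip(-1.3029) = -1.3029
Step 4: Evaluate f.
f(-1.7317, -1.3029) = 27.017


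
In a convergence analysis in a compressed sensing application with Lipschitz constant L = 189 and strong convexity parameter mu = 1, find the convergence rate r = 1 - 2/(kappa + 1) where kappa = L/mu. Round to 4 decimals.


Step 1: Compute the condition number.
kappa = L/mu = 189/1 = 189.0
Step 2: Compute the convergence rate.
r = 1 - 2/(kappa + 1) = 1 - 2*mu/(L + mu) = (L - mu)/(L + mu) = 188/190 = 0.9895


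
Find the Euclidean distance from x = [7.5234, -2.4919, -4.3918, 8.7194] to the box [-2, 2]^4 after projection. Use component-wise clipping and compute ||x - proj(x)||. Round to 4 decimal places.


Project each component onto [-2, 2].
clip(7.5234) = 2.0, clip(-2.4919) = -2.0, clip(-4.3918) = -2.0, clip(8.7194) = 2.0
Projection = [2.0, -2.0, -2.0, 2.0]
Squared diffs: [30.5079, 0.242, 5.7207, 45.1503]
Distance = sqrt(81.6209) = 9.0344


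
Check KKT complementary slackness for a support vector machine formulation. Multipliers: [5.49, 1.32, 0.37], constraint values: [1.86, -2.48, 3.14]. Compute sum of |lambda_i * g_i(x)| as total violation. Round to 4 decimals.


KKT complementary slackness check:
lambda_1 * g_1 = 5.49 * 1.86 = 10.2114
lambda_2 * g_2 = 1.32 * -2.48 = -3.2736
lambda_3 * g_3 = 0.37 * 3.14 = 1.1618
Total violation = 10.2114 + 3.2736 + 1.1618 = 14.6468


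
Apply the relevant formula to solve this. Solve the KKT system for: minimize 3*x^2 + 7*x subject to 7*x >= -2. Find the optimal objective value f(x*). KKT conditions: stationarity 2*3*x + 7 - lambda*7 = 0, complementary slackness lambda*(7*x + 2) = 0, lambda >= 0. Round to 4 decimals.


Step 1: Try lambda = 0 (constraint inactive).
x_unc = -7/(2*3) = -1.1667
Check: 7*-1.1667 = -8.1669 < -2 -- violated!
Step 2: Constraint must be active: 7*x = -2
x* = -2/7 = -0.2857 (rounded; the exact value -2/7 is used below)
lambda = (2*3*(-2/7) + 7)/7 = 0.7551
Step 3: Compute optimal value.
f(x*) = 3*(-2/7)^2 + 7*(-2/7) = -1.7551


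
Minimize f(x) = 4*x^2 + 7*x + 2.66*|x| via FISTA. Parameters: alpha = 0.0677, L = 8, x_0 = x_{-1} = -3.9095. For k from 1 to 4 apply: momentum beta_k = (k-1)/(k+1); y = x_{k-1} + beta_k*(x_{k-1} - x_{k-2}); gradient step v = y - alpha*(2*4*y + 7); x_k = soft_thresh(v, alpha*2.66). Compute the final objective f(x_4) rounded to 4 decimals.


FISTA on f(x) = 4*x^2 + 7*x + 2.66*|x|
L = 8, alpha = 0.0677
Iteration 1: beta = 0.0, y = -3.9095 + 0.0*(-3.9095 + 3.9095) = -3.9095
  grad(y) = -24.276, v = y - alpha*grad = -2.266
  prox(v) = soft_thresh(-2.266, 0.1801) = -2.0859
Iteration 2: beta = 0.3333, y = -2.0859 + 0.3333*(-2.0859 + 3.9095) = -1.4781
  grad(y) = -4.8246, v = y - alpha*grad = -1.1515
  prox(v) = soft_thresh(-1.1515, 0.1801) = -0.9714
Iteration 3: beta = 0.5, y = -0.9714 + 0.5*(-0.9714 + 2.0859) = -0.4141
  grad(y) = 3.6873, v = y - alpha*grad = -0.6637
  prox(v) = soft_thresh(-0.6637, 0.1801) = -0.4836
Iteration 4: beta = 0.6, y = -0.4836 + 0.6*(-0.4836 + 0.9714) = -0.191
  grad(y) = 5.472, v = y - alpha*grad = -0.5615
  prox(v) = soft_thresh(-0.5615, 0.1801) = -0.3814
f(x_4) = 4*(-0.3814)^2 + 7*(-0.3814) + 2.66*|-0.3814| = -1.0734


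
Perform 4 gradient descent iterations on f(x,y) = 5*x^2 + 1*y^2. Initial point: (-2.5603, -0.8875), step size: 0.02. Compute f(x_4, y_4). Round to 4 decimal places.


Gradient descent on f(x,y) = 5*x^2 + 1*y^2.
Starting point: (-2.5603, -0.8875), alpha = 0.02
Step 1: grad_x = 2*5*-2.5603 = -25.603, grad_y = 2*1*-0.8875 = -1.775
  x_1 = -2.5603 - 0.02*-25.603 = -2.0482
  y_1 = -0.8875 - 0.02*-1.775 = -0.852
Step 2: grad_x = 2*5*-2.0482 = -20.4824, grad_y = 2*1*-0.852 = -1.704
  x_2 = -2.0482 - 0.02*-20.4824 = -1.6386
  y_2 = -0.852 - 0.02*-1.704 = -0.8179
Step 3: grad_x = 2*5*-1.6386 = -16.3859, grad_y = 2*1*-0.8179 = -1.6358
  x_3 = -1.6386 - 0.02*-16.3859 = -1.3109
  y_3 = -0.8179 - 0.02*-1.6358 = -0.7852
Step 4: grad_x = 2*5*-1.3109 = -13.1087, grad_y = 2*1*-0.7852 = -1.5704
  x_4 = -1.3109 - 0.02*-13.1087 = -1.0487
  y_4 = -0.7852 - 0.02*-1.5704 = -0.7538
f(-1.0487, -0.7538) = 5*(-1.0487)^2 + 1*(-0.7538)^2 = 6.0671


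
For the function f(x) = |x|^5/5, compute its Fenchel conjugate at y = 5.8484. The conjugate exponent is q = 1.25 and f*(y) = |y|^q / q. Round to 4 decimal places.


The conjugate exponent q satisfies 1/p + 1/q = 1.
p = 5, so q = 5/(5 - 1) = 1.25
|y|^q = 5.8484^1.25 = 9.0949
f*(5.8484) = 9.0949 / 1.25 = 7.2759


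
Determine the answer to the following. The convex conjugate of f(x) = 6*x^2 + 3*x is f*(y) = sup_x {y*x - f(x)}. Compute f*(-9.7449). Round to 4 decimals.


f*(y) = sup_x {y*x - a*x^2 - b*x} = sup_x {(y-b)*x - a*x^2}
FOC: (y - b) - 2a*x = 0 => x* = (y - b)/(2a)
x* = (-9.7449 - 3)/(2*6) = -1.0621
f*(-9.7449) = (y-b)^2/(4a) = (-9.7449 - 3)^2/(4*6)
= 162.4325/24 = 6.768


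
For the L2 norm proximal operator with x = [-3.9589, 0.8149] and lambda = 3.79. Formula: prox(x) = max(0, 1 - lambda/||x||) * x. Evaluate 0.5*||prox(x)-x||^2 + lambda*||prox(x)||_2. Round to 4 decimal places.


Step 1: Compute ||x||.
||x|| = 4.0419
Step 2: Compute scaling factor.
scale = max(0, 1 - 3.79/4.0419) = 0.0623
Step 3: prox(x) = [-0.2467, 0.0508]
||prox(x)|| = 0.2519
Step 4: Proximal objective.
0.5*||prox-x||^2 = 7.1821
lambda*||prox|| = 0.9547
Total = 8.1367


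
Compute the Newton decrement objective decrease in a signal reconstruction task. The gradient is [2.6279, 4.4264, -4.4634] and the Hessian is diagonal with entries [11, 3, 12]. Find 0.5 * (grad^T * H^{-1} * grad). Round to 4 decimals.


Step 1: H is diagonal, so H^(-1) * g = [0.2389, 1.4755, -0.372].
Step 2: g^T H^(-1) g = sum_i g_i^2 / H_ii
  = (2.6279)^2/11 + (4.4264)^2/3 + (-4.4634)^2/12
  = 0.6278 + 6.531 + 1.6602 = 8.819
Step 3: Objective decrease = 0.5 * g^T H^(-1) g = 4.4095


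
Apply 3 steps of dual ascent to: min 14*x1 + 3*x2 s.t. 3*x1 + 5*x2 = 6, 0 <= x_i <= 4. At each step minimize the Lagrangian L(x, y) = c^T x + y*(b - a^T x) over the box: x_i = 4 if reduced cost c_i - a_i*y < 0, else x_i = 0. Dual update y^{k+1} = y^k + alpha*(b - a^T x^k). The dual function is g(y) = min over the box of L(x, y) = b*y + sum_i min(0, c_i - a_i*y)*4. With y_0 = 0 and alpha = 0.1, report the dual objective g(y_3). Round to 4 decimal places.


Dual ascent for LP: min 14*x1 + 3*x2, 3*x1 + 5*x2 = 6, 0 <= x_i <= 4
Step 1: y^k = 0.0, reduced costs: (14.0, 3.0)
  x^k = (0.0, 0.0), subgradient = b - a^T x = 6.0
  y^{k+1} = 0.0 + 0.1*6.0 = 0.6
Step 2: y^k = 0.6, reduced costs: (12.2, 0.0)
  x^k = (0.0, 0.0), subgradient = b - a^T x = 6.0
  y^{k+1} = 0.6 + 0.1*6.0 = 1.2
Step 3: y^k = 1.2, reduced costs: (10.4, -3.0)
  x^k = (0.0, 4.0), subgradient = b - a^T x = -14.0
  y^{k+1} = 1.2 + 0.1*-14.0 = -0.2
Dual objective at y_3 = -0.2: reduced costs (14.6, 4.0), box minimizer x = (0.0, 0.0)
g(y_3) = b*y + (c1 - a1*y)*x1 + (c2 - a2*y)*x2 = 6*(-0.2) + 14.6*0.0 + 4.0*0.0 = -1.2 + 0.0 + 0.0 = -1.2


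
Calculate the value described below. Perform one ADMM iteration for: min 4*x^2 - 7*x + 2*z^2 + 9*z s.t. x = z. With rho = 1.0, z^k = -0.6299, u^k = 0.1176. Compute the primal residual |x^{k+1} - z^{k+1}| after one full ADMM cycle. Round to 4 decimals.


ADMM iteration with rho = 1.0, z^k = -0.6299, u^k = 0.1176
Step 1: x-update.
Minimize 4*x^2 - 7*x + (1.0/2)*(x + 0.6299 + 0.1176)^2
FOC: (2*4 + 1.0)*x = 7 + 1.0*(-0.6299 - 0.1176)
x^{k+1} = 0.6947
Step 2: z-update.
Minimize 2*z^2 + 9*z + (1.0/2)*(0.6947 - z + 0.1176)^2
FOC: (2*2 + 1.0)*z = -9 + 1.0*(0.6947 + 0.1176)
z^{k+1} = -1.6375
Step 3: u-update.
u^{k+1} = 0.1176 + 0.6947 + 1.6375 = 2.4499
Step 4: Primal residual = |0.6947 + 1.6375| = 2.3323


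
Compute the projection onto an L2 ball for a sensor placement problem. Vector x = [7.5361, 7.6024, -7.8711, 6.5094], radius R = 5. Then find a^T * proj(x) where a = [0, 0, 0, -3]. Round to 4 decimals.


Step 1: Compute ||x|| (intermediates to 6 decimals).
||x|| = sqrt(7.5361^2 + 7.6024^2 + (-7.8711)^2 + 6.5094^2) = 14.795803
Step 2: Project.
Since ||x|| > R, scale = R/||x|| = 5/14.795803 = 0.337934, proj(x) = scale * x
proj(x) = [2.546704, 2.569109, -2.659912, 2.199748]
Step 3: Dot product.
a^T * proj(x) = 0*2.546704 + 0*2.569109 + 0*(-2.659912) - 3*2.199748 = -6.5992


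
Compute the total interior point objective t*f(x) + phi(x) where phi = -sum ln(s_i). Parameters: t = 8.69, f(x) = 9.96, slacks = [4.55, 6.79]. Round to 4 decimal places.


Step 1: Compute log-barrier.
ln values: [1.5151, 1.9155]
phi = -(1.5151 + 1.9155) = -3.4306
Step 2: Compute augmented objective.
t*f(x) = 8.69*9.96 = 86.5524
Total = 86.5524 - 3.4306 = 83.1218


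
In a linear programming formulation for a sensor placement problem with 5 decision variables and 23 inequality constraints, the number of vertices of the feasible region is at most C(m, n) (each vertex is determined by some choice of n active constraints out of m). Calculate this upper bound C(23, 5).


Each vertex corresponds to some choice of n active constraints out of m, so the number of vertices is at most C(m, n) = m! / (n!(m-n)!).
m = 23, n = 5
Numerator: 23 * 22 * 21 * 20 * 19
Denominator: 5! = 120
C(23, 5) = 33649


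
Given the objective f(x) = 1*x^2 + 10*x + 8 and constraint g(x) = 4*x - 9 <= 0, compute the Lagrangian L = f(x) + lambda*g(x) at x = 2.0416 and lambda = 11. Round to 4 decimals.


Step 1: Evaluate f(x).
f(2.0416) = 1*2.0416^2 + 10*2.0416 + 8 = 32.5841
Step 2: Evaluate g(x).
g(2.0416) = 4*2.0416 - 9 = -0.8336
Step 3: Compute Lagrangian.
L = 32.5841 + 11*-0.8336 = 23.4145


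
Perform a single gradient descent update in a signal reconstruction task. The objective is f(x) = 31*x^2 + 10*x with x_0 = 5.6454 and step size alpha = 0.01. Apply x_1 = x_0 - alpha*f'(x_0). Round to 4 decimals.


We compute the gradient at x_0 and apply the update.
f'(x) = 62*x + 10
f'(5.6454) = 62*5.6454 + 10 = 360.0148
x_1 = 5.6454 - 0.01*360.0148 = 2.0453


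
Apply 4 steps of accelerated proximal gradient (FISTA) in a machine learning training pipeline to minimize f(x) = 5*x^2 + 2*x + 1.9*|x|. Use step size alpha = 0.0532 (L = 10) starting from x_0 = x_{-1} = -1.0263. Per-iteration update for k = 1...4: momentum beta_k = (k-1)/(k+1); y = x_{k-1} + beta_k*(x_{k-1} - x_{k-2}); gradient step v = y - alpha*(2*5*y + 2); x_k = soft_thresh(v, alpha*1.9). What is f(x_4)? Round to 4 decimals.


FISTA on f(x) = 5*x^2 + 2*x + 1.9*|x|
L = 10, alpha = 0.0532
Iteration 1: beta = 0.0, y = -1.0263 + 0.0*(-1.0263 + 1.0263) = -1.0263
  grad(y) = -8.263, v = y - alpha*grad = -0.5867
  prox(v) = soft_thresh(-0.5867, 0.1011) = -0.4856
Iteration 2: beta = 0.3333, y = -0.4856 + 0.3333*(-0.4856 + 1.0263) = -0.3054
  grad(y) = -1.054, v = y - alpha*grad = -0.2493
  prox(v) = soft_thresh(-0.2493, 0.1011) = -0.1482
Iteration 3: beta = 0.5, y = -0.1482 + 0.5*(-0.1482 + 0.4856) = 0.0204
  grad(y) = 2.2044, v = y - alpha*grad = -0.0968
  prox(v) = soft_thresh(-0.0968, 0.1011) = 0.0
Iteration 4: beta = 0.6, y = 0.0 + 0.6*(0.0 + 0.1482) = 0.0889
  grad(y) = 2.8895, v = y - alpha*grad = -0.0648
  prox(v) = soft_thresh(-0.0648, 0.1011) = 0.0
f(x_4) = 5*0.0^2 + 2*0.0 + 1.9*|0.0| = 0.0


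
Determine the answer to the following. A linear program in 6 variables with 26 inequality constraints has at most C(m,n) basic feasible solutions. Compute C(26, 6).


Each vertex corresponds to some choice of n active constraints out of m, so the number of vertices is at most C(m, n) = m! / (n!(m-n)!).
m = 26, n = 6
Numerator: 26 * 25 * 24 * 23 * 22 * 21
Denominator: 6! = 720
C(26, 6) = 230230


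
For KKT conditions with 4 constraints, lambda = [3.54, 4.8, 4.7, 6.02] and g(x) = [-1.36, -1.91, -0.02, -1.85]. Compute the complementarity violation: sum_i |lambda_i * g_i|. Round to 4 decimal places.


KKT complementary slackness check:
lambda_1 * g_1 = 3.54 * -1.36 = -4.8144
lambda_2 * g_2 = 4.8 * -1.91 = -9.168
lambda_3 * g_3 = 4.7 * -0.02 = -0.094
lambda_4 * g_4 = 6.02 * -1.85 = -11.137
Total violation = 4.8144 + 9.168 + 0.094 + 11.137 = 25.2134


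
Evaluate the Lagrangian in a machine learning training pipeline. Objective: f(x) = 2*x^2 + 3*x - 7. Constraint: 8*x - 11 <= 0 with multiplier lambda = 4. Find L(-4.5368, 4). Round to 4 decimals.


Step 1: Evaluate f(x).
f(-4.5368) = 2*(-4.5368)^2 + 3*(-4.5368) - 7 = 20.5547
Step 2: Evaluate g(x).
g(-4.5368) = 8*-4.5368 - 11 = -47.2944
Step 3: Compute Lagrangian.
L = 20.5547 + 4*-47.2944 = -168.6229


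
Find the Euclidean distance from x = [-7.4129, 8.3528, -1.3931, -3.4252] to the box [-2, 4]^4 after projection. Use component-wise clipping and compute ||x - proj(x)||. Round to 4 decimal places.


Project each component onto [-2, 4].
clip(-7.4129) = -2.0, clip(8.3528) = 4.0, clip(-1.3931) = -1.3931, clip(-3.4252) = -2.0
Projection = [-2.0, 4.0, -1.3931, -2.0]
Squared diffs: [29.2995, 18.9469, 0.0, 2.0312]
Distance = sqrt(50.2776) = 7.0907


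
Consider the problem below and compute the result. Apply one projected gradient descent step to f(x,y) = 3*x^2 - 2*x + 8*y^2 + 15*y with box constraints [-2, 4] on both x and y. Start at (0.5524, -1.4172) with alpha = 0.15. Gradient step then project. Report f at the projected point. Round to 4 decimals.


Step 1: Compute gradient at (0.5524, -1.4172).
grad_x = 2*3*0.5524 - 2 = 1.3144
grad_y = 2*8*-1.4172 + 15 = -7.6752
Step 2: Gradient step.
x_raw = 0.5524 - 0.15*1.3144 = 0.3552
y_raw = -1.4172 - 0.15*-7.6752 = -0.2659
Step 3: Project onto [-2, 4].
x_proj = clip(0.3552) = 0.3552
y_proj = clip(-0.2659) = -0.2659
Step 4: Evaluate f.
f(0.3552, -0.2659) = -3.755


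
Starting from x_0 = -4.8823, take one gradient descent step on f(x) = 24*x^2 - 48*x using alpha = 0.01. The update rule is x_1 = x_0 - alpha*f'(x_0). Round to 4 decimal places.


We compute the gradient at x_0 and apply the update.
f'(x) = 48*x - 48
f'(-4.8823) = 48*-4.8823 - 48 = -282.3504
x_1 = -4.8823 - 0.01*-282.3504 = -2.0588


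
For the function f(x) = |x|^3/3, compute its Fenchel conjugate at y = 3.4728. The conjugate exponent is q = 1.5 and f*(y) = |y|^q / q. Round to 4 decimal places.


The conjugate exponent q satisfies 1/p + 1/q = 1.
p = 3, so q = 3/(3 - 1) = 1.5
|y|^q = 3.4728^1.5 = 6.4717
f*(3.4728) = 6.4717 / 1.5 = 4.3145


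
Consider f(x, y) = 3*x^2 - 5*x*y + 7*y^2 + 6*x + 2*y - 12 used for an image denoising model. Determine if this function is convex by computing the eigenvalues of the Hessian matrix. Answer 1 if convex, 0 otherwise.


The Hessian of f(x,y) = 3*x^2 - 5*x*y + 7*y^2 + 6*x + 2*y - 12 is:
H = [[6, -5], [-5, 14]]
Trace = 6 + 14 = 20
Determinant = 6*14 - (-5)^2 = 59
Discriminant = (20)^2 - 4*59 = 164.0
Eigenvalues: lambda_1 = 3.5969, lambda_2 = 16.4031
The function is convex.

1


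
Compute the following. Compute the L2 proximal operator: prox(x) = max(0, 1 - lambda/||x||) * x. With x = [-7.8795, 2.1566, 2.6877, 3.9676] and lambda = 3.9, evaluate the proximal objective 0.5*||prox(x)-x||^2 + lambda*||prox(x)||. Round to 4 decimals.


Step 1: Compute ||x||.
||x|| = 9.4712
Step 2: Compute scaling factor.
scale = max(0, 1 - 3.9/9.4712) = 0.5882
Step 3: prox(x) = [-4.6349, 1.2686, 1.581, 2.3338]
||prox(x)|| = 5.5712
Step 4: Proximal objective.
0.5*||prox-x||^2 = 7.605
lambda*||prox|| = 21.7277
Total = 29.3326


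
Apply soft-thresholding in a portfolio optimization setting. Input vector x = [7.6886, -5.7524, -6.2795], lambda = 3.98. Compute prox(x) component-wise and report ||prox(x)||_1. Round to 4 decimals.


Soft-thresholding with lambda = 3.98:
prox(7.6886) = sign(7.6886)*max(|7.6886| - 3.98, 0) = 3.7086
prox(-5.7524) = sign(-5.7524)*max(|-5.7524| - 3.98, 0) = -1.7724
prox(-6.2795) = sign(-6.2795)*max(|-6.2795| - 3.98, 0) = -2.2995
prox(x) = [3.7086, -1.7724, -2.2995]
||prox(x)||_1 = 3.7086 + 1.7724 + 2.2995 = 7.7805


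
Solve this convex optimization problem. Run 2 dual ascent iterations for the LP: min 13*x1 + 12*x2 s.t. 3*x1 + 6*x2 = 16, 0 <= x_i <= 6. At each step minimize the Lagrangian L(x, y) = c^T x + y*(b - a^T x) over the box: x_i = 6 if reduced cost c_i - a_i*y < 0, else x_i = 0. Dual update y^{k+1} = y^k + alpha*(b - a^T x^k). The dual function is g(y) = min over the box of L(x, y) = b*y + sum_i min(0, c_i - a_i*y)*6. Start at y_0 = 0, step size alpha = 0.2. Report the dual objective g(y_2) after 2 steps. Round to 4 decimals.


Dual ascent for LP: min 13*x1 + 12*x2, 3*x1 + 6*x2 = 16, 0 <= x_i <= 6
Step 1: y^k = 0.0, reduced costs: (13.0, 12.0)
  x^k = (0.0, 0.0), subgradient = b - a^T x = 16.0
  y^{k+1} = 0.0 + 0.2*16.0 = 3.2
Step 2: y^k = 3.2, reduced costs: (3.4, -7.2)
  x^k = (0.0, 6.0), subgradient = b - a^T x = -20.0
  y^{k+1} = 3.2 + 0.2*-20.0 = -0.8
Dual objective at y_2 = -0.8: reduced costs (15.4, 16.8), box minimizer x = (0.0, 0.0)
g(y_2) = b*y + (c1 - a1*y)*x1 + (c2 - a2*y)*x2 = 16*(-0.8) + 15.4*0.0 + 16.8*0.0 = -12.8 + 0.0 + 0.0 = -12.8


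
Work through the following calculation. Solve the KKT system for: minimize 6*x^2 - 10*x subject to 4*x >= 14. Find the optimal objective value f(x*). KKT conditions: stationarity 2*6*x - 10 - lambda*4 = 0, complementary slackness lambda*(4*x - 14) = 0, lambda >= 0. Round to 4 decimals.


Step 1: Try lambda = 0 (constraint inactive).
x_unc = 10/(2*6) = 0.8333
Check: 4*0.8333 = 3.3332 < 14 -- violated!
Step 2: Constraint must be active: 4*x = 14
x* = 14/4 = 3.5
lambda = (2*6*3.5 - 10)/4 = 8.0
Step 3: Compute optimal value.
f(x*) = 6*3.5^2 - 10*3.5 = 38.5


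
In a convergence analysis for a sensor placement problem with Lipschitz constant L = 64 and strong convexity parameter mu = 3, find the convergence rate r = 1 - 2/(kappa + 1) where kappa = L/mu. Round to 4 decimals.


Step 1: Compute the condition number.
kappa = L/mu = 64/3 = 21.3333
Step 2: Compute the convergence rate.
r = 1 - 2/(kappa + 1) = 1 - 2*mu/(L + mu) = (L - mu)/(L + mu) = 61/67 = 0.9104


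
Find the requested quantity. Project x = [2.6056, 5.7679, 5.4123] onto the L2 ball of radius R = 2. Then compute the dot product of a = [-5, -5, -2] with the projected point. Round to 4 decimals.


Step 1: Compute ||x|| (intermediates to 6 decimals).
||x|| = sqrt(2.6056^2 + 5.7679^2 + 5.4123^2) = 8.327714
Step 2: Project.
Since ||x|| > R, scale = R/||x|| = 2/8.327714 = 0.240162, proj(x) = scale * x
proj(x) = [0.625766, 1.38523, 1.299829]
Step 3: Dot product.
a^T * proj(x) = -5*0.625766 - 5*1.38523 - 2*1.299829 = -12.6546


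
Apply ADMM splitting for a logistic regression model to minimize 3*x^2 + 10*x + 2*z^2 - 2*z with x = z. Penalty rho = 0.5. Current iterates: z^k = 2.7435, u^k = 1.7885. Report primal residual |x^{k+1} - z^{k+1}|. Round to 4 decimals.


ADMM iteration with rho = 0.5, z^k = 2.7435, u^k = 1.7885
Step 1: x-update.
Minimize 3*x^2 + 10*x + (0.5/2)*(x - 2.7435 + 1.7885)^2
FOC: (2*3 + 0.5)*x = -10 + 0.5*(2.7435 - 1.7885)
x^{k+1} = -1.465
Step 2: z-update.
Minimize 2*z^2 - 2*z + (0.5/2)*(-1.465 - z + 1.7885)^2
FOC: (2*2 + 0.5)*z = 2 + 0.5*(-1.465 + 1.7885)
z^{k+1} = 0.4804
Step 3: u-update.
u^{k+1} = 1.7885 - 1.465 - 0.4804 = -0.1569
Step 4: Primal residual = |-1.465 - 0.4804| = 1.9454


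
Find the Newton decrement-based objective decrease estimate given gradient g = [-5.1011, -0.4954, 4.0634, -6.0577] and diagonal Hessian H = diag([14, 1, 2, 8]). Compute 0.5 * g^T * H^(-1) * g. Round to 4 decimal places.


Step 1: H is diagonal, so H^(-1) * g = [-0.3644, -0.4954, 2.0317, -0.7572].
Step 2: g^T H^(-1) g = sum_i g_i^2 / H_ii
  = (-5.1011)^2/14 + (-0.4954)^2/1 + (4.0634)^2/2 + (-6.0577)^2/8
  = 1.8587 + 0.2454 + 8.2556 + 4.587 = 14.9467
Step 3: Objective decrease = 0.5 * g^T H^(-1) g = 7.4733


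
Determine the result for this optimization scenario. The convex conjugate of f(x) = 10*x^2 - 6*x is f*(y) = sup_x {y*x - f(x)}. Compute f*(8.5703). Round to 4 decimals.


f*(y) = sup_x {y*x - a*x^2 - b*x} = sup_x {(y-b)*x - a*x^2}
FOC: (y - b) - 2a*x = 0 => x* = (y - b)/(2a)
x* = (8.5703 + 6)/(2*10) = 0.7285
f*(8.5703) = (y-b)^2/(4a) = (8.5703 + 6)^2/(4*10)
= 212.2936/40 = 5.3073


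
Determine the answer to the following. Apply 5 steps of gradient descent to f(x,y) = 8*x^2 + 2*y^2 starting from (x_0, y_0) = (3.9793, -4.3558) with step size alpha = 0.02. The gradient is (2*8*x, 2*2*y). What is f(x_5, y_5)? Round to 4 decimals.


Gradient descent on f(x,y) = 8*x^2 + 2*y^2.
Starting point: (3.9793, -4.3558), alpha = 0.02
Step 1: grad_x = 2*8*3.9793 = 63.6688, grad_y = 2*2*-4.3558 = -17.4232
  x_1 = 3.9793 - 0.02*63.6688 = 2.7059
  y_1 = -4.3558 - 0.02*-17.4232 = -4.0073
Step 2: grad_x = 2*8*2.7059 = 43.2948, grad_y = 2*2*-4.0073 = -16.0293
  x_2 = 2.7059 - 0.02*43.2948 = 1.84
  y_2 = -4.0073 - 0.02*-16.0293 = -3.6867
Step 3: grad_x = 2*8*1.84 = 29.4405, grad_y = 2*2*-3.6867 = -14.747
  x_3 = 1.84 - 0.02*29.4405 = 1.2512
  y_3 = -3.6867 - 0.02*-14.747 = -3.3918
Step 4: grad_x = 2*8*1.2512 = 20.0195, grad_y = 2*2*-3.3918 = -13.5672
  x_4 = 1.2512 - 0.02*20.0195 = 0.8508
  y_4 = -3.3918 - 0.02*-13.5672 = -3.1205
Step 5: grad_x = 2*8*0.8508 = 13.6133, grad_y = 2*2*-3.1205 = -12.4819
  x_5 = 0.8508 - 0.02*13.6133 = 0.5786
  y_5 = -3.1205 - 0.02*-12.4819 = -2.8708
f(0.5786, -2.8708) = 8*0.5786^2 + 2*(-2.8708)^2 = 19.1612


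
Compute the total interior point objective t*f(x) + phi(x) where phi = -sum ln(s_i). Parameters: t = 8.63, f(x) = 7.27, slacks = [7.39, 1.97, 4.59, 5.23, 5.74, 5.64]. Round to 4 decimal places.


Step 1: Compute log-barrier.
ln values: [2.0001, 0.678, 1.5239, 1.6544, 1.7475, 1.7299]
phi = -(2.0001 + 0.678 + 1.5239 + 1.6544 + 1.7475 + 1.7299) = -9.3338
Step 2: Compute augmented objective.
t*f(x) = 8.63*7.27 = 62.7401
Total = 62.7401 - 9.3338 = 53.4063


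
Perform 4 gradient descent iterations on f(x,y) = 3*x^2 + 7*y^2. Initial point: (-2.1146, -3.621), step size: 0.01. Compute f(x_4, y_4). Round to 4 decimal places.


Gradient descent on f(x,y) = 3*x^2 + 7*y^2.
Starting point: (-2.1146, -3.621), alpha = 0.01
Step 1: grad_x = 2*3*-2.1146 = -12.6876, grad_y = 2*7*-3.621 = -50.694
  x_1 = -2.1146 - 0.01*-12.6876 = -1.9877
  y_1 = -3.621 - 0.01*-50.694 = -3.1141
Step 2: grad_x = 2*3*-1.9877 = -11.9263, grad_y = 2*7*-3.1141 = -43.5968
  x_2 = -1.9877 - 0.01*-11.9263 = -1.8685
  y_2 = -3.1141 - 0.01*-43.5968 = -2.6781
Step 3: grad_x = 2*3*-1.8685 = -11.2108, grad_y = 2*7*-2.6781 = -37.4933
  x_3 = -1.8685 - 0.01*-11.2108 = -1.7564
  y_3 = -2.6781 - 0.01*-37.4933 = -2.3032
Step 4: grad_x = 2*3*-1.7564 = -10.5381, grad_y = 2*7*-2.3032 = -32.2442
  x_4 = -1.7564 - 0.01*-10.5381 = -1.651
  y_4 = -2.3032 - 0.01*-32.2442 = -1.9807
f(-1.651, -1.9807) = 3*(-1.651)^2 + 7*(-1.9807)^2 = 35.6398


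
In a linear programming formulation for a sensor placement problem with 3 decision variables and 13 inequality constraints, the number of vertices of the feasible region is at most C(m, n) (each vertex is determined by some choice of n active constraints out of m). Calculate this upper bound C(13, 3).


Each vertex corresponds to some choice of n active constraints out of m, so the number of vertices is at most C(m, n) = m! / (n!(m-n)!).
m = 13, n = 3
Numerator: 13 * 12 * 11
Denominator: 3! = 6
C(13, 3) = 286


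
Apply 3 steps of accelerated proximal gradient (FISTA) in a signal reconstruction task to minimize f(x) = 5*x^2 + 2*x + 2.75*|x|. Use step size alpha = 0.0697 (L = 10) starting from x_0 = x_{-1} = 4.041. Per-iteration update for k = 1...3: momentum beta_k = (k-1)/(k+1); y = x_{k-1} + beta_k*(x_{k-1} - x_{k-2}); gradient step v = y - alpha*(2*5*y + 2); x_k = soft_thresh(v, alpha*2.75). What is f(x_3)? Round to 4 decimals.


FISTA on f(x) = 5*x^2 + 2*x + 2.75*|x|
L = 10, alpha = 0.0697
Iteration 1: beta = 0.0, y = 4.041 + 0.0*(4.041 - 4.041) = 4.041
  grad(y) = 42.41, v = y - alpha*grad = 1.085
  prox(v) = soft_thresh(1.085, 0.1917) = 0.8933
Iteration 2: beta = 0.3333, y = 0.8933 + 0.3333*(0.8933 - 4.041) = -0.1559
  grad(y) = 0.4413, v = y - alpha*grad = -0.1866
  prox(v) = soft_thresh(-0.1866, 0.1917) = 0.0
Iteration 3: beta = 0.5, y = 0.0 + 0.5*(0.0 - 0.8933) = -0.4467
  grad(y) = -2.4667, v = y - alpha*grad = -0.2747
  prox(v) = soft_thresh(-0.2747, 0.1917) = -0.0831
f(x_3) = 5*(-0.0831)^2 + 2*(-0.0831) + 2.75*|-0.0831| = 0.0968


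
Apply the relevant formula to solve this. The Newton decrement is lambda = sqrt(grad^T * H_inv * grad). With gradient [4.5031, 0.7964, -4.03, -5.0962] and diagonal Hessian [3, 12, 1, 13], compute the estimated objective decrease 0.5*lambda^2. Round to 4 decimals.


Step 1: H is diagonal, so H^(-1) * g = [1.501, 0.0664, -4.03, -0.392].
Step 2: g^T H^(-1) g = sum_i g_i^2 / H_ii
  = (4.5031)^2/3 + (0.7964)^2/12 + (-4.03)^2/1 + (-5.0962)^2/13
  = 6.7593 + 0.0529 + 16.2409 + 1.9978 = 25.0508
Step 3: Objective decrease = 0.5 * g^T H^(-1) g = 12.5254


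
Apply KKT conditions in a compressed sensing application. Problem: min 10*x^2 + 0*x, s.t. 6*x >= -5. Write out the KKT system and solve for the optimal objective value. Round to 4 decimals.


Step 1: Try lambda = 0 (constraint inactive).
Stationarity: 2*10*x + 0 = 0
x* = 0/(2*10) = 0.0
Check constraint: 6*0.0 = 0.0 >= -5 -- satisfied.
Step 2: Compute optimal value.
f(x*) = 10*0.0^2 + 0*0.0 = 0.0


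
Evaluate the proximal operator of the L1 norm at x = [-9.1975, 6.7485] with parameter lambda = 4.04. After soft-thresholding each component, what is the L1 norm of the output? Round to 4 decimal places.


Soft-thresholding with lambda = 4.04:
prox(-9.1975) = sign(-9.1975)*max(|-9.1975| - 4.04, 0) = -5.1575
prox(6.7485) = sign(6.7485)*max(|6.7485| - 4.04, 0) = 2.7085
prox(x) = [-5.1575, 2.7085]
||prox(x)||_1 = 5.1575 + 2.7085 = 7.866


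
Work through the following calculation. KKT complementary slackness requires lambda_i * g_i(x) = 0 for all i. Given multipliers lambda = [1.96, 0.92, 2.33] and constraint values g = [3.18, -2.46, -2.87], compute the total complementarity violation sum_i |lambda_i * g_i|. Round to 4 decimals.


KKT complementary slackness check:
lambda_1 * g_1 = 1.96 * 3.18 = 6.2328
lambda_2 * g_2 = 0.92 * -2.46 = -2.2632
lambda_3 * g_3 = 2.33 * -2.87 = -6.6871
Total violation = 6.2328 + 2.2632 + 6.6871 = 15.1831


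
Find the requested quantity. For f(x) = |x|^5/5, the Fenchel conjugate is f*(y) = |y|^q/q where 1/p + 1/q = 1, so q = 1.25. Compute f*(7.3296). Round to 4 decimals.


The conjugate exponent q satisfies 1/p + 1/q = 1.
p = 5, so q = 5/(5 - 1) = 1.25
|y|^q = 7.3296^1.25 = 12.0601
f*(7.3296) = 12.0601 / 1.25 = 9.6481


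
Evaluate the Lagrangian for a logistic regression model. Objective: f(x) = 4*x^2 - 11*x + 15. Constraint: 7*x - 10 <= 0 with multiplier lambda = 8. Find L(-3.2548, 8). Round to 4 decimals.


Step 1: Evaluate f(x).
f(-3.2548) = 4*(-3.2548)^2 - 11*(-3.2548) + 15 = 93.1777
Step 2: Evaluate g(x).
g(-3.2548) = 7*-3.2548 - 10 = -32.7836
Step 3: Compute Lagrangian.
L = 93.1777 + 8*-32.7836 = -169.0911


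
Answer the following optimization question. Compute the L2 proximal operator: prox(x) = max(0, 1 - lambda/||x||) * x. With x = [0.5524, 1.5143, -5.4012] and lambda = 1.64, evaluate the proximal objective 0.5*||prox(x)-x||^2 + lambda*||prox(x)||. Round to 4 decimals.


Step 1: Compute ||x||.
||x|| = 5.6366
Step 2: Compute scaling factor.
scale = max(0, 1 - 1.64/5.6366) = 0.709
Step 3: prox(x) = [0.3917, 1.0737, -3.8297]
||prox(x)|| = 3.9966
Step 4: Proximal objective.
0.5*||prox-x||^2 = 1.3448
lambda*||prox|| = 6.5544
Total = 7.8992


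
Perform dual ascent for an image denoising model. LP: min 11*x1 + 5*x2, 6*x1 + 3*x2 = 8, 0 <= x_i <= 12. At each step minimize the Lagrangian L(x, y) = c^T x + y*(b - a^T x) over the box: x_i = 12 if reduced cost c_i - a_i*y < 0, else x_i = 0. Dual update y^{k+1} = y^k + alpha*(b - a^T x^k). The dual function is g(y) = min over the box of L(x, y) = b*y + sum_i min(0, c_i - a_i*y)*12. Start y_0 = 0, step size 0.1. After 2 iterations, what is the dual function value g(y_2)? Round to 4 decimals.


Dual ascent for LP: min 11*x1 + 5*x2, 6*x1 + 3*x2 = 8, 0 <= x_i <= 12
Step 1: y^k = 0.0, reduced costs: (11.0, 5.0)
  x^k = (0.0, 0.0), subgradient = b - a^T x = 8.0
  y^{k+1} = 0.0 + 0.1*8.0 = 0.8
Step 2: y^k = 0.8, reduced costs: (6.2, 2.6)
  x^k = (0.0, 0.0), subgradient = b - a^T x = 8.0
  y^{k+1} = 0.8 + 0.1*8.0 = 1.6
Dual objective at y_2 = 1.6: reduced costs (1.4, 0.2), box minimizer x = (0.0, 0.0)
g(y_2) = b*y + (c1 - a1*y)*x1 + (c2 - a2*y)*x2 = 8*1.6 + 1.4*0.0 + 0.2*0.0 = 12.8 + 0.0 + 0.0 = 12.8


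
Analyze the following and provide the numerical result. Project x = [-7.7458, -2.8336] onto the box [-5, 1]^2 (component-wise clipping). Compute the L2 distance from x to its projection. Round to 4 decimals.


Project each component onto [-5, 1].
clip(-7.7458) = -5.0, clip(-2.8336) = -2.8336
Projection = [-5.0, -2.8336]
Squared diffs: [7.5394, 0.0]
Distance = sqrt(7.5394) = 2.7458


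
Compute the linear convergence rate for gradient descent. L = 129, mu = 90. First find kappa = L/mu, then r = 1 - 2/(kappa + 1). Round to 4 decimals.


Step 1: Compute the condition number.
kappa = L/mu = 129/90 = 1.4333
Step 2: Compute the convergence rate.
r = 1 - 2/(kappa + 1) = 1 - 2*mu/(L + mu) = (L - mu)/(L + mu) = 39/219 = 0.1781


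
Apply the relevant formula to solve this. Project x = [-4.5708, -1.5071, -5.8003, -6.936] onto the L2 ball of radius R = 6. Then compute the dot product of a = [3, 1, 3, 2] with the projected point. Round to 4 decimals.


Step 1: Compute ||x|| (intermediates to 6 decimals).
||x|| = sqrt((-4.5708)^2 + (-1.5071)^2 + (-5.8003)^2 + (-6.936)^2) = 10.242809
Step 2: Project.
Since ||x|| > R, scale = R/||x|| = 6/10.242809 = 0.585777, proj(x) = scale * x
proj(x) = [-2.67747, -0.882825, -3.397682, -4.062949]
Step 3: Dot product.
a^T * proj(x) = 3*(-2.67747) + 1*(-0.882825) + 3*(-3.397682) + 2*(-4.062949) = -27.2342
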